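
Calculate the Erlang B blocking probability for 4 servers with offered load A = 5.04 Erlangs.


B(N,A) = (A^N/N!) / sum(A^k/k!, k=0..N) with N=4, A=5.04 = 0.4015

0.4015


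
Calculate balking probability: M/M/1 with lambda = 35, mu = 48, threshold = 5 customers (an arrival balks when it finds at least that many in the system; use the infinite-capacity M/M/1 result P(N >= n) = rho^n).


P(N >= 5) = rho^5 = (35/48)^5 = 0.2061

0.2061


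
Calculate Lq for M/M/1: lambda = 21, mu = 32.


rho = 21/32; Lq = rho^2/(1-rho) = 1.25

1.25


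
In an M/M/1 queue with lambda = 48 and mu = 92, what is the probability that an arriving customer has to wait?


P(wait) = rho = lambda/mu = 48/92 = 0.5217

0.5217


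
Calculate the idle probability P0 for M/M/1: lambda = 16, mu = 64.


P0 = 1 - rho = 1 - 16/64 = 0.75

0.75


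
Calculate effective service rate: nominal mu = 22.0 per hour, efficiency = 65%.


Effective rate = mu * efficiency = 22.0 * 0.65 = 14.3 per hour

14.3 per hour


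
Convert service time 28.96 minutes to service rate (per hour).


mu = 60 / avg_service_time = 60 / 28.96 = 2.07 per hour

2.07 per hour


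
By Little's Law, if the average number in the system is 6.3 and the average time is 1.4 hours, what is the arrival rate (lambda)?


lambda = L / W = 6.3 / 1.4 = 4.5 per hour

4.5 per hour


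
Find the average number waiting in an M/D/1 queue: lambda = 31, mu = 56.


M/D/1: Lq = rho^2 / (2*(1-rho)) where rho = 31/56; Lq = 0.34

0.34


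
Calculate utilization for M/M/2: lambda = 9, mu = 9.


rho = lambda/(c*mu) = 9/(2*9) = 0.5

0.5


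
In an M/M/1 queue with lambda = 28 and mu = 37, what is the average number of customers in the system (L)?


rho = 28/37; L = rho/(1-rho) = 3.11

3.11


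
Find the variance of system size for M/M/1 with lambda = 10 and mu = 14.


rho = 10/14; Var(N) = rho/(1-rho)^2 = 8.75

8.75


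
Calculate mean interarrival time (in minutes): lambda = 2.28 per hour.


Mean interarrival time = 60/lambda = 60/2.28 = 26.32 minutes

26.32 minutes


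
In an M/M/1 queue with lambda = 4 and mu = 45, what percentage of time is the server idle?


Idle fraction = (1 - rho) * 100 = (1 - 4/45) * 100 = 91.1%

91.1%


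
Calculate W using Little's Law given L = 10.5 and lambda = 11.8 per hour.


W = L / lambda = 10.5 / 11.8 = 0.8898 hours

0.8898 hours


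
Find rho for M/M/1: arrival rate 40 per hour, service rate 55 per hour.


rho = lambda/mu = 40/55 = 0.7273

0.7273


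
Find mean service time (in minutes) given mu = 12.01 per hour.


Mean service time = 60/mu = 60/12.01 = 5.0 minutes

5.0 minutes


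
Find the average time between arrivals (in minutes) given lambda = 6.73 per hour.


Mean interarrival time = 60/lambda = 60/6.73 = 8.92 minutes

8.92 minutes


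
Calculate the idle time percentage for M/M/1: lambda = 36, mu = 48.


Idle fraction = (1 - rho) * 100 = (1 - 36/48) * 100 = 25.0%

25.0%


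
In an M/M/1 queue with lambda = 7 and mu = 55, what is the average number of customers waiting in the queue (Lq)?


rho = 7/55; Lq = rho^2/(1-rho) = 0.02

0.02


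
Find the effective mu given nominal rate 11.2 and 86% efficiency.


Effective rate = mu * efficiency = 11.2 * 0.86 = 9.63 per hour

9.63 per hour


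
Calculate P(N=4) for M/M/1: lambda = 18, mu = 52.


rho = 18/52; P(n) = (1-rho)*rho^n = (1-18/52)*(18/52)^4 = 0.0094

0.0094


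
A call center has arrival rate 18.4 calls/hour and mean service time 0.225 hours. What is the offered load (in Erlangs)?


Offered load a = lambda * E[S] = 18.4 * 0.225 = 4.14 Erlangs

4.14 Erlangs


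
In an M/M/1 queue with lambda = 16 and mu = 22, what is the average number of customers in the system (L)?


rho = 16/22; L = rho/(1-rho) = 2.67

2.67


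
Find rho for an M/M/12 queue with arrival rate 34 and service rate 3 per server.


rho = lambda/(c*mu) = 34/(12*3) = 0.9444

0.9444


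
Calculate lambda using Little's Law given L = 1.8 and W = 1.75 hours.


lambda = L / W = 1.8 / 1.75 = 1.03 per hour

1.03 per hour


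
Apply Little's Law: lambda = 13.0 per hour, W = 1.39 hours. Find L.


L = lambda * W = 13.0 * 1.39 = 18.07

18.07


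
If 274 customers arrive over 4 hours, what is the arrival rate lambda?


lambda = total arrivals / time = 274 / 4 = 68.5 per hour

68.5 per hour


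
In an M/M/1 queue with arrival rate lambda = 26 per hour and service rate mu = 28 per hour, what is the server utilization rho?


rho = lambda/mu = 26/28 = 0.9286

0.9286


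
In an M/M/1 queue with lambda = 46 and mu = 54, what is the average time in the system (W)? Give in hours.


W = 1/(mu - lambda) = 1/(54 - 46) = 0.125 hours

0.125 hours


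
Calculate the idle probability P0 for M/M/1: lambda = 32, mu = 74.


P0 = 1 - rho = 1 - 32/74 = 0.5676

0.5676


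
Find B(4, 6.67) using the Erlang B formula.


B(N,A) = (A^N/N!) / sum(A^k/k!, k=0..N) with N=4, A=6.67 = 0.5096

0.5096


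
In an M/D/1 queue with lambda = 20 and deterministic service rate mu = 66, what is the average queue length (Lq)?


M/D/1: Lq = rho^2 / (2*(1-rho)) where rho = 20/66; Lq = 0.07

0.07


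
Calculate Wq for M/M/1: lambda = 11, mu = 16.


rho = 11/16; Wq = rho/(mu - lambda) = 0.1375 hours

0.1375 hours


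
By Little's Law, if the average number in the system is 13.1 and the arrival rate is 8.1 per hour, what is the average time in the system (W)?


W = L / lambda = 13.1 / 8.1 = 1.6173 hours

1.6173 hours


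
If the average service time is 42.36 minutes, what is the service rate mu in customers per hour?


mu = 60 / avg_service_time = 60 / 42.36 = 1.42 per hour

1.42 per hour


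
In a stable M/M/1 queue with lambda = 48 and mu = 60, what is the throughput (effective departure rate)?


For a stable queue (lambda < mu), throughput = lambda = 48 per hour

48 per hour


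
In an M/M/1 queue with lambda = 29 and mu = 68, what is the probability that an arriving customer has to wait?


P(wait) = rho = lambda/mu = 29/68 = 0.4265

0.4265


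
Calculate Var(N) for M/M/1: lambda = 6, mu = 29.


rho = 6/29; Var(N) = rho/(1-rho)^2 = 0.33

0.33


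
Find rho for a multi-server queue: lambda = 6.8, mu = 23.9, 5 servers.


rho = lambda / (c * mu) = 6.8 / (5 * 23.9) = 0.0569

0.0569


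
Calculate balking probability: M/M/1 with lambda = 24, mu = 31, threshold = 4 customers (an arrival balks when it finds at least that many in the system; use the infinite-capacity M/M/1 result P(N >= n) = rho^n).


P(N >= 4) = rho^4 = (24/31)^4 = 0.3593

0.3593


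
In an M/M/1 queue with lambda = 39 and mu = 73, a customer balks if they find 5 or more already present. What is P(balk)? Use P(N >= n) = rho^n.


P(N >= 5) = rho^5 = (39/73)^5 = 0.0435

0.0435


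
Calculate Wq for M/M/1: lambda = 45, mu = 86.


rho = 45/86; Wq = rho/(mu - lambda) = 0.0128 hours

0.0128 hours


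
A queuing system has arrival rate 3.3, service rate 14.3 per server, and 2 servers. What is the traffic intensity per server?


rho = lambda / (c * mu) = 3.3 / (2 * 14.3) = 0.1154

0.1154


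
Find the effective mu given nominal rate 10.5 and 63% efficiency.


Effective rate = mu * efficiency = 10.5 * 0.63 = 6.62 per hour

6.62 per hour


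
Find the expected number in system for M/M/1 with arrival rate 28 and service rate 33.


rho = 28/33; L = rho/(1-rho) = 5.6

5.6


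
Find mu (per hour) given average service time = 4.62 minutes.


mu = 60 / avg_service_time = 60 / 4.62 = 12.99 per hour

12.99 per hour


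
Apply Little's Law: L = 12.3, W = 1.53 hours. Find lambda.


lambda = L / W = 12.3 / 1.53 = 8.04 per hour

8.04 per hour


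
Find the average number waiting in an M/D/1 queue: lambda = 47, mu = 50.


M/D/1: Lq = rho^2 / (2*(1-rho)) where rho = 47/50; Lq = 7.36

7.36


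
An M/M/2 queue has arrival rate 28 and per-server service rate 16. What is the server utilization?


rho = lambda/(c*mu) = 28/(2*16) = 0.875

0.875


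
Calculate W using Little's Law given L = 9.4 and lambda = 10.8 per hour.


W = L / lambda = 9.4 / 10.8 = 0.8704 hours

0.8704 hours


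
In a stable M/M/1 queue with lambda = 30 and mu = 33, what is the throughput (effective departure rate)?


For a stable queue (lambda < mu), throughput = lambda = 30 per hour

30 per hour


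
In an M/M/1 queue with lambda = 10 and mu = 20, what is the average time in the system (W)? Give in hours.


W = 1/(mu - lambda) = 1/(20 - 10) = 0.1 hours

0.1 hours


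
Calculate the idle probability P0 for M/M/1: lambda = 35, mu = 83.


P0 = 1 - rho = 1 - 35/83 = 0.5783

0.5783


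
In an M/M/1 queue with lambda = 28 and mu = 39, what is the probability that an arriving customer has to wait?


P(wait) = rho = lambda/mu = 28/39 = 0.7179

0.7179


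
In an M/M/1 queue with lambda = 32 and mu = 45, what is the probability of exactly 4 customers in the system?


rho = 32/45; P(n) = (1-rho)*rho^n = (1-32/45)*(32/45)^4 = 0.0739

0.0739


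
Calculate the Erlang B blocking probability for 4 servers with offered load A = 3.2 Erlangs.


B(N,A) = (A^N/N!) / sum(A^k/k!, k=0..N) with N=4, A=3.2 = 0.2281

0.2281


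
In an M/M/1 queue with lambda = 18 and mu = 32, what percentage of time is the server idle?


Idle fraction = (1 - rho) * 100 = (1 - 18/32) * 100 = 43.8%

43.8%


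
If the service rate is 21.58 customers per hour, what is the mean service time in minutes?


Mean service time = 60/mu = 60/21.58 = 2.78 minutes

2.78 minutes


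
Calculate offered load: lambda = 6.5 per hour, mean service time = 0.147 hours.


Offered load a = lambda * E[S] = 6.5 * 0.147 = 0.96 Erlangs

0.96 Erlangs


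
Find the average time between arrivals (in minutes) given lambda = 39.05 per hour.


Mean interarrival time = 60/lambda = 60/39.05 = 1.54 minutes

1.54 minutes


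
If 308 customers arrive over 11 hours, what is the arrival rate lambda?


lambda = total arrivals / time = 308 / 11 = 28.0 per hour

28.0 per hour


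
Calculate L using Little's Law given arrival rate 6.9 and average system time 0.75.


L = lambda * W = 6.9 * 0.75 = 5.18

5.18


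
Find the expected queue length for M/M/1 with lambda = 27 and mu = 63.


rho = 27/63; Lq = rho^2/(1-rho) = 0.32

0.32


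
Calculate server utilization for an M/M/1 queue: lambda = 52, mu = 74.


rho = lambda/mu = 52/74 = 0.7027

0.7027


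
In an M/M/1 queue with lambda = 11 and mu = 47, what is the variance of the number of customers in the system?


rho = 11/47; Var(N) = rho/(1-rho)^2 = 0.4

0.4


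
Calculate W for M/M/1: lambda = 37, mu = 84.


W = 1/(mu - lambda) = 1/(84 - 37) = 0.0213 hours

0.0213 hours


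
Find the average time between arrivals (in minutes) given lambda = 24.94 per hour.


Mean interarrival time = 60/lambda = 60/24.94 = 2.41 minutes

2.41 minutes


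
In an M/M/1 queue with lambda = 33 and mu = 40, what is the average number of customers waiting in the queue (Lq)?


rho = 33/40; Lq = rho^2/(1-rho) = 3.89

3.89


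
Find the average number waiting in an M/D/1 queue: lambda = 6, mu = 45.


M/D/1: Lq = rho^2 / (2*(1-rho)) where rho = 6/45; Lq = 0.01

0.01


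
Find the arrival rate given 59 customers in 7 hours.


lambda = total arrivals / time = 59 / 7 = 8.43 per hour

8.43 per hour


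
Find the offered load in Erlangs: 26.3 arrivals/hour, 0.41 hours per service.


Offered load a = lambda * E[S] = 26.3 * 0.41 = 10.78 Erlangs

10.78 Erlangs


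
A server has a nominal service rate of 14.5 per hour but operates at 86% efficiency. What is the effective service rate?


Effective rate = mu * efficiency = 14.5 * 0.86 = 12.47 per hour

12.47 per hour


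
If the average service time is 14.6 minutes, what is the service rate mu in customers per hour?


mu = 60 / avg_service_time = 60 / 14.6 = 4.11 per hour

4.11 per hour


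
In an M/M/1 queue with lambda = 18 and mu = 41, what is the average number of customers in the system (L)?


rho = 18/41; L = rho/(1-rho) = 0.78

0.78


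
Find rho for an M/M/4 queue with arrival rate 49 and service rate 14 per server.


rho = lambda/(c*mu) = 49/(4*14) = 0.875

0.875


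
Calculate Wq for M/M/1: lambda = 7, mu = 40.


rho = 7/40; Wq = rho/(mu - lambda) = 0.0053 hours

0.0053 hours


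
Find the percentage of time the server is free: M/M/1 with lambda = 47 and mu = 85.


Idle fraction = (1 - rho) * 100 = (1 - 47/85) * 100 = 44.7%

44.7%


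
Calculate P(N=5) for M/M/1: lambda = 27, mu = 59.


rho = 27/59; P(n) = (1-rho)*rho^n = (1-27/59)*(27/59)^5 = 0.0109

0.0109


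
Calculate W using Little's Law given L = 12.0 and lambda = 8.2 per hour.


W = L / lambda = 12.0 / 8.2 = 1.4634 hours

1.4634 hours


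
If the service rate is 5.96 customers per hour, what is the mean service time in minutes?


Mean service time = 60/mu = 60/5.96 = 10.07 minutes

10.07 minutes


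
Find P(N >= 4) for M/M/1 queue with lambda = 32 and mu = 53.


P(N >= 4) = rho^4 = (32/53)^4 = 0.1329

0.1329


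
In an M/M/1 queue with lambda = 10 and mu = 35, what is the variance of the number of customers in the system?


rho = 10/35; Var(N) = rho/(1-rho)^2 = 0.56

0.56


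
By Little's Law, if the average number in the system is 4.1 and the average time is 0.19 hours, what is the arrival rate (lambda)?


lambda = L / W = 4.1 / 0.19 = 21.58 per hour

21.58 per hour


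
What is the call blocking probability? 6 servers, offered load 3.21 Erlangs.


B(N,A) = (A^N/N!) / sum(A^k/k!, k=0..N) with N=6, A=3.21 = 0.0642

0.0642


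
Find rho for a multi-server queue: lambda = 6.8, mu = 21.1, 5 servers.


rho = lambda / (c * mu) = 6.8 / (5 * 21.1) = 0.0645

0.0645


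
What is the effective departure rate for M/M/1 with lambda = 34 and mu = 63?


For a stable queue (lambda < mu), throughput = lambda = 34 per hour

34 per hour


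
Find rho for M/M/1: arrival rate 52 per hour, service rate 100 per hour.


rho = lambda/mu = 52/100 = 0.52

0.52


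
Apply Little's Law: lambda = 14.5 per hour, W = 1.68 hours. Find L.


L = lambda * W = 14.5 * 1.68 = 24.36

24.36


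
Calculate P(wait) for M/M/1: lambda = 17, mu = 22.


P(wait) = rho = lambda/mu = 17/22 = 0.7727

0.7727


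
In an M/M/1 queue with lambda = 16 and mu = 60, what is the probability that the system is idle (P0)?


P0 = 1 - rho = 1 - 16/60 = 0.7333

0.7333


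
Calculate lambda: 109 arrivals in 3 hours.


lambda = total arrivals / time = 109 / 3 = 36.33 per hour

36.33 per hour


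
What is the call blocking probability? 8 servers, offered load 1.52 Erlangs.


B(N,A) = (A^N/N!) / sum(A^k/k!, k=0..N) with N=8, A=1.52 = 0.0002

0.0002


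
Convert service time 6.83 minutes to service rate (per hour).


mu = 60 / avg_service_time = 60 / 6.83 = 8.78 per hour

8.78 per hour


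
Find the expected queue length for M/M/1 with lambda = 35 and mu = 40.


rho = 35/40; Lq = rho^2/(1-rho) = 6.13

6.13


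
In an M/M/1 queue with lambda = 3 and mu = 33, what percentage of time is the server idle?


Idle fraction = (1 - rho) * 100 = (1 - 3/33) * 100 = 90.9%

90.9%


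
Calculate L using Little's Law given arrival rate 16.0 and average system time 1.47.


L = lambda * W = 16.0 * 1.47 = 23.52

23.52


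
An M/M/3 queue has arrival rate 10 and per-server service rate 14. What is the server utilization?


rho = lambda/(c*mu) = 10/(3*14) = 0.2381

0.2381


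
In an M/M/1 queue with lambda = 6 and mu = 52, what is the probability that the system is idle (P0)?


P0 = 1 - rho = 1 - 6/52 = 0.8846

0.8846


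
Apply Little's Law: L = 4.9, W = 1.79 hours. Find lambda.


lambda = L / W = 4.9 / 1.79 = 2.74 per hour

2.74 per hour


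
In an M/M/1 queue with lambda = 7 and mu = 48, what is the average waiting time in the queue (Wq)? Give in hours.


rho = 7/48; Wq = rho/(mu - lambda) = 0.0036 hours

0.0036 hours


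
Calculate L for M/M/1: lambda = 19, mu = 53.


rho = 19/53; L = rho/(1-rho) = 0.56

0.56


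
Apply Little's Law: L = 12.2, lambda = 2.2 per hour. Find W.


W = L / lambda = 12.2 / 2.2 = 5.5455 hours

5.5455 hours


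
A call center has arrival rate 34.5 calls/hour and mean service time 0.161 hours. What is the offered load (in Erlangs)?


Offered load a = lambda * E[S] = 34.5 * 0.161 = 5.55 Erlangs

5.55 Erlangs


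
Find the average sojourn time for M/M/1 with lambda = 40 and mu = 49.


W = 1/(mu - lambda) = 1/(49 - 40) = 0.1111 hours

0.1111 hours


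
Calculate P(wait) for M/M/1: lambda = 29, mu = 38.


P(wait) = rho = lambda/mu = 29/38 = 0.7632

0.7632


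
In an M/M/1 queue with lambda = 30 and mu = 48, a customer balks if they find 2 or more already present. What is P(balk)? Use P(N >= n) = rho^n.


P(N >= 2) = rho^2 = (30/48)^2 = 0.3906

0.3906


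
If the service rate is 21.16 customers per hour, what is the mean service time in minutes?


Mean service time = 60/mu = 60/21.16 = 2.84 minutes

2.84 minutes


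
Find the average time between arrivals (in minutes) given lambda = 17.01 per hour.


Mean interarrival time = 60/lambda = 60/17.01 = 3.53 minutes

3.53 minutes


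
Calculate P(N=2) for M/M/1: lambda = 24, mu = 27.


rho = 24/27; P(n) = (1-rho)*rho^n = (1-24/27)*(24/27)^2 = 0.0878

0.0878


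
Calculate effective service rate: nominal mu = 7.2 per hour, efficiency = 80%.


Effective rate = mu * efficiency = 7.2 * 0.8 = 5.76 per hour

5.76 per hour


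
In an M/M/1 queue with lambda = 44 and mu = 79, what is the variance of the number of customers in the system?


rho = 44/79; Var(N) = rho/(1-rho)^2 = 2.84

2.84


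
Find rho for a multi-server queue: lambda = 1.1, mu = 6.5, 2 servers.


rho = lambda / (c * mu) = 1.1 / (2 * 6.5) = 0.0846

0.0846


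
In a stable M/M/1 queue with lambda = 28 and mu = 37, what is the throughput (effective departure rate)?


For a stable queue (lambda < mu), throughput = lambda = 28 per hour

28 per hour


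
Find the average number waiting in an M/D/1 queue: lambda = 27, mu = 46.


M/D/1: Lq = rho^2 / (2*(1-rho)) where rho = 27/46; Lq = 0.42

0.42


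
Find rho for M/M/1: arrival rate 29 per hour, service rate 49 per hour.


rho = lambda/mu = 29/49 = 0.5918

0.5918


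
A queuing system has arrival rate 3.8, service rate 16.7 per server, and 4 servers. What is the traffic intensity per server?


rho = lambda / (c * mu) = 3.8 / (4 * 16.7) = 0.0569

0.0569


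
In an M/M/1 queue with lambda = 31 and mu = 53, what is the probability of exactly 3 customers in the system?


rho = 31/53; P(n) = (1-rho)*rho^n = (1-31/53)*(31/53)^3 = 0.0831

0.0831


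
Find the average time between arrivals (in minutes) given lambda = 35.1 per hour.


Mean interarrival time = 60/lambda = 60/35.1 = 1.71 minutes

1.71 minutes


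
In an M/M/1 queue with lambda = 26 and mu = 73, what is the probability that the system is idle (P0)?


P0 = 1 - rho = 1 - 26/73 = 0.6438

0.6438


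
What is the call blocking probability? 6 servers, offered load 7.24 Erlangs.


B(N,A) = (A^N/N!) / sum(A^k/k!, k=0..N) with N=6, A=7.24 = 0.3461

0.3461


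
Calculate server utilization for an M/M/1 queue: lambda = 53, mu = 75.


rho = lambda/mu = 53/75 = 0.7067

0.7067


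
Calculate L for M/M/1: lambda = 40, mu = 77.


rho = 40/77; L = rho/(1-rho) = 1.08

1.08


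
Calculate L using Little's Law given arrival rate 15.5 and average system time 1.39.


L = lambda * W = 15.5 * 1.39 = 21.55

21.55


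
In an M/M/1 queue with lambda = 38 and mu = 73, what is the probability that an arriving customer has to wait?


P(wait) = rho = lambda/mu = 38/73 = 0.5205

0.5205


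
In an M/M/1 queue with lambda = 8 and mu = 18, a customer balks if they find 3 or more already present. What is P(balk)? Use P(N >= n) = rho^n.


P(N >= 3) = rho^3 = (8/18)^3 = 0.0878

0.0878


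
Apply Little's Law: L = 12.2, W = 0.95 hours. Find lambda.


lambda = L / W = 12.2 / 0.95 = 12.84 per hour

12.84 per hour


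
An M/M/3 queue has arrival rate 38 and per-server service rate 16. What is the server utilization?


rho = lambda/(c*mu) = 38/(3*16) = 0.7917

0.7917


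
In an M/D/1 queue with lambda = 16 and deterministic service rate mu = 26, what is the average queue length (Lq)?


M/D/1: Lq = rho^2 / (2*(1-rho)) where rho = 16/26; Lq = 0.49

0.49


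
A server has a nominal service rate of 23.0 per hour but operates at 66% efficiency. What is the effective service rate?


Effective rate = mu * efficiency = 23.0 * 0.66 = 15.18 per hour

15.18 per hour


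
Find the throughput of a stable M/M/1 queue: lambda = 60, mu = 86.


For a stable queue (lambda < mu), throughput = lambda = 60 per hour

60 per hour


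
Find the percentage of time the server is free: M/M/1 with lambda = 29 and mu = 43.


Idle fraction = (1 - rho) * 100 = (1 - 29/43) * 100 = 32.6%

32.6%


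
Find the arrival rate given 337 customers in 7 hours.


lambda = total arrivals / time = 337 / 7 = 48.14 per hour

48.14 per hour


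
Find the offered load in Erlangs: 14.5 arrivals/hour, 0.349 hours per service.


Offered load a = lambda * E[S] = 14.5 * 0.349 = 5.06 Erlangs

5.06 Erlangs


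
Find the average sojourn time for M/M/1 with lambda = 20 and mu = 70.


W = 1/(mu - lambda) = 1/(70 - 20) = 0.02 hours

0.02 hours


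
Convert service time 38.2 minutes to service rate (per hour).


mu = 60 / avg_service_time = 60 / 38.2 = 1.57 per hour

1.57 per hour


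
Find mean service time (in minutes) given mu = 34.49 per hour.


Mean service time = 60/mu = 60/34.49 = 1.74 minutes

1.74 minutes


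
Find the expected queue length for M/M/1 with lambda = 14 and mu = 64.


rho = 14/64; Lq = rho^2/(1-rho) = 0.06

0.06


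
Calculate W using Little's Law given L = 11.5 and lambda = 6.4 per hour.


W = L / lambda = 11.5 / 6.4 = 1.7969 hours

1.7969 hours


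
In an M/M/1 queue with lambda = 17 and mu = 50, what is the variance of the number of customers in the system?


rho = 17/50; Var(N) = rho/(1-rho)^2 = 0.78

0.78


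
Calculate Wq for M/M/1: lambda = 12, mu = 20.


rho = 12/20; Wq = rho/(mu - lambda) = 0.075 hours

0.075 hours


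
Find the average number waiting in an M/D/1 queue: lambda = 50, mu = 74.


M/D/1: Lq = rho^2 / (2*(1-rho)) where rho = 50/74; Lq = 0.7

0.7


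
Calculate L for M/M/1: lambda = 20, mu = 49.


rho = 20/49; L = rho/(1-rho) = 0.69

0.69


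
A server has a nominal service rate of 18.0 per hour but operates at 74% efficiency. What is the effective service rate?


Effective rate = mu * efficiency = 18.0 * 0.74 = 13.32 per hour

13.32 per hour


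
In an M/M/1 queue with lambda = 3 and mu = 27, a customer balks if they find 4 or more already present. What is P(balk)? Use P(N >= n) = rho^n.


P(N >= 4) = rho^4 = (3/27)^4 = 0.0002

0.0002


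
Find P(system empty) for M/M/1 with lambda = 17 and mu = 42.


P0 = 1 - rho = 1 - 17/42 = 0.5952

0.5952


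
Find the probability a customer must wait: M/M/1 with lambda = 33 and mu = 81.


P(wait) = rho = lambda/mu = 33/81 = 0.4074

0.4074


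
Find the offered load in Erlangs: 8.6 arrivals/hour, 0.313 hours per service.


Offered load a = lambda * E[S] = 8.6 * 0.313 = 2.69 Erlangs

2.69 Erlangs


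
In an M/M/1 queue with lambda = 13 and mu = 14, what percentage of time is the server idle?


Idle fraction = (1 - rho) * 100 = (1 - 13/14) * 100 = 7.1%

7.1%


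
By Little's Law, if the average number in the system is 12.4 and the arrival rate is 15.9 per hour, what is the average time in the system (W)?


W = L / lambda = 12.4 / 15.9 = 0.7799 hours

0.7799 hours


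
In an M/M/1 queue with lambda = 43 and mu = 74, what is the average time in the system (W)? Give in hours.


W = 1/(mu - lambda) = 1/(74 - 43) = 0.0323 hours

0.0323 hours


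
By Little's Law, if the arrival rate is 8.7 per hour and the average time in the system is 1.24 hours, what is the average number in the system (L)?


L = lambda * W = 8.7 * 1.24 = 10.79

10.79


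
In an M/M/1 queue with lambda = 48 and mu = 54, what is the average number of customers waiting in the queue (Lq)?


rho = 48/54; Lq = rho^2/(1-rho) = 7.11

7.11


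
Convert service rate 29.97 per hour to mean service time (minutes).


Mean service time = 60/mu = 60/29.97 = 2.0 minutes

2.0 minutes


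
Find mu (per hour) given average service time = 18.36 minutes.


mu = 60 / avg_service_time = 60 / 18.36 = 3.27 per hour

3.27 per hour


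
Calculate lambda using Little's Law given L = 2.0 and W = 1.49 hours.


lambda = L / W = 2.0 / 1.49 = 1.34 per hour

1.34 per hour


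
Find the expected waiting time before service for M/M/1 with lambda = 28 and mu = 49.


rho = 28/49; Wq = rho/(mu - lambda) = 0.0272 hours

0.0272 hours


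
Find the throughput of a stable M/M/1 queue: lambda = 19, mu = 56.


For a stable queue (lambda < mu), throughput = lambda = 19 per hour

19 per hour


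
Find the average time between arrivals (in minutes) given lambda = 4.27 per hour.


Mean interarrival time = 60/lambda = 60/4.27 = 14.05 minutes

14.05 minutes


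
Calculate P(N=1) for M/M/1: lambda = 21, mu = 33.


rho = 21/33; P(n) = (1-rho)*rho^n = (1-21/33)*(21/33)^1 = 0.2314

0.2314


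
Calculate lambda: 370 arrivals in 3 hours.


lambda = total arrivals / time = 370 / 3 = 123.33 per hour

123.33 per hour


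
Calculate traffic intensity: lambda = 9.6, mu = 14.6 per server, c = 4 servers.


rho = lambda / (c * mu) = 9.6 / (4 * 14.6) = 0.1644

0.1644


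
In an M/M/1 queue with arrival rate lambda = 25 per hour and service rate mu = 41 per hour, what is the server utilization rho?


rho = lambda/mu = 25/41 = 0.6098

0.6098


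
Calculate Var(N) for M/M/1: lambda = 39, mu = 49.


rho = 39/49; Var(N) = rho/(1-rho)^2 = 19.11

19.11


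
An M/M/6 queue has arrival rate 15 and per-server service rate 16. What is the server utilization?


rho = lambda/(c*mu) = 15/(6*16) = 0.1563

0.1563


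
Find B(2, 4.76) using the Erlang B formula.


B(N,A) = (A^N/N!) / sum(A^k/k!, k=0..N) with N=2, A=4.76 = 0.6629

0.6629


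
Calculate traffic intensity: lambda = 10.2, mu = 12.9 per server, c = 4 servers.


rho = lambda / (c * mu) = 10.2 / (4 * 12.9) = 0.1977

0.1977


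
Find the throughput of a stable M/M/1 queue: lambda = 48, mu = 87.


For a stable queue (lambda < mu), throughput = lambda = 48 per hour

48 per hour


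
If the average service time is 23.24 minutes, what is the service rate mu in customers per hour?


mu = 60 / avg_service_time = 60 / 23.24 = 2.58 per hour

2.58 per hour


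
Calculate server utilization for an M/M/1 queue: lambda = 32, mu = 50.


rho = lambda/mu = 32/50 = 0.64

0.64


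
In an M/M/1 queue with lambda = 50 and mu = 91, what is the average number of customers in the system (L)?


rho = 50/91; L = rho/(1-rho) = 1.22

1.22


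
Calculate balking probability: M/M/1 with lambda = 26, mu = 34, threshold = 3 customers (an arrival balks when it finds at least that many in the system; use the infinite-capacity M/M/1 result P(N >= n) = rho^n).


P(N >= 3) = rho^3 = (26/34)^3 = 0.4472

0.4472


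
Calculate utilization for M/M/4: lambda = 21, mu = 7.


rho = lambda/(c*mu) = 21/(4*7) = 0.75

0.75


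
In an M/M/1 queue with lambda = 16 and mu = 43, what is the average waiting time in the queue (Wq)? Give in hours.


rho = 16/43; Wq = rho/(mu - lambda) = 0.0138 hours

0.0138 hours


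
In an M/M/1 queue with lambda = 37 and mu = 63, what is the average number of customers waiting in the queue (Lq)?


rho = 37/63; Lq = rho^2/(1-rho) = 0.84

0.84


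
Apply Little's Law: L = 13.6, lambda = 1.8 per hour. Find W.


W = L / lambda = 13.6 / 1.8 = 7.5556 hours

7.5556 hours


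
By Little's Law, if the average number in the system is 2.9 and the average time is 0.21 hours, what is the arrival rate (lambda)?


lambda = L / W = 2.9 / 0.21 = 13.81 per hour

13.81 per hour


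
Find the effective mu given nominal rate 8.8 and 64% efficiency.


Effective rate = mu * efficiency = 8.8 * 0.64 = 5.63 per hour

5.63 per hour


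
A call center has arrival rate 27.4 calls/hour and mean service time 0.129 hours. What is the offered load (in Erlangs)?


Offered load a = lambda * E[S] = 27.4 * 0.129 = 3.53 Erlangs

3.53 Erlangs


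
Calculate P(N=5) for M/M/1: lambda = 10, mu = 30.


rho = 10/30; P(n) = (1-rho)*rho^n = (1-10/30)*(10/30)^5 = 0.0027

0.0027


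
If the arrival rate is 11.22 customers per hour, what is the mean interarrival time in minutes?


Mean interarrival time = 60/lambda = 60/11.22 = 5.35 minutes

5.35 minutes


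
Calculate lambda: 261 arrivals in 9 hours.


lambda = total arrivals / time = 261 / 9 = 29.0 per hour

29.0 per hour


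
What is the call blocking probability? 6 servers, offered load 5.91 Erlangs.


B(N,A) = (A^N/N!) / sum(A^k/k!, k=0..N) with N=6, A=5.91 = 0.2586

0.2586


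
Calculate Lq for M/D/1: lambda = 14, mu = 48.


M/D/1: Lq = rho^2 / (2*(1-rho)) where rho = 14/48; Lq = 0.06

0.06


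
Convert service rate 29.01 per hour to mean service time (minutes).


Mean service time = 60/mu = 60/29.01 = 2.07 minutes

2.07 minutes


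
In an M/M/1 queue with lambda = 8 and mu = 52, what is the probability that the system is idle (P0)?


P0 = 1 - rho = 1 - 8/52 = 0.8462

0.8462


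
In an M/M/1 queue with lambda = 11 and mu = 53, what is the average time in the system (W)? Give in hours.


W = 1/(mu - lambda) = 1/(53 - 11) = 0.0238 hours

0.0238 hours


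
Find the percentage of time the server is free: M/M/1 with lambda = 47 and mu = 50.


Idle fraction = (1 - rho) * 100 = (1 - 47/50) * 100 = 6.0%

6.0%


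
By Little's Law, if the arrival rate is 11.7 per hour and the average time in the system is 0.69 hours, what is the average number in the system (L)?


L = lambda * W = 11.7 * 0.69 = 8.07

8.07


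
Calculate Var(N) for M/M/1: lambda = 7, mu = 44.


rho = 7/44; Var(N) = rho/(1-rho)^2 = 0.22

0.22


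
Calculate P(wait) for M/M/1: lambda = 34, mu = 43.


P(wait) = rho = lambda/mu = 34/43 = 0.7907

0.7907


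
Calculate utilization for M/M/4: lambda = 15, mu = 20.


rho = lambda/(c*mu) = 15/(4*20) = 0.1875

0.1875


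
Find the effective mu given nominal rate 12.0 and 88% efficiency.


Effective rate = mu * efficiency = 12.0 * 0.88 = 10.56 per hour

10.56 per hour


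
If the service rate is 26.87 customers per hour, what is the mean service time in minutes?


Mean service time = 60/mu = 60/26.87 = 2.23 minutes

2.23 minutes


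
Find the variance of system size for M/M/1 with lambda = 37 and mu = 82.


rho = 37/82; Var(N) = rho/(1-rho)^2 = 1.5

1.5


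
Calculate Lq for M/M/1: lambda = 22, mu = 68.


rho = 22/68; Lq = rho^2/(1-rho) = 0.15

0.15


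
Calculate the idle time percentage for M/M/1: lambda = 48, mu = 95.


Idle fraction = (1 - rho) * 100 = (1 - 48/95) * 100 = 49.5%

49.5%


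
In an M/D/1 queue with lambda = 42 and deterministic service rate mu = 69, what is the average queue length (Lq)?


M/D/1: Lq = rho^2 / (2*(1-rho)) where rho = 42/69; Lq = 0.47

0.47


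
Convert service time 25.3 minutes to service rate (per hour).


mu = 60 / avg_service_time = 60 / 25.3 = 2.37 per hour

2.37 per hour


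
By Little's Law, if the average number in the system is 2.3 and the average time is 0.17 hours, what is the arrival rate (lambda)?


lambda = L / W = 2.3 / 0.17 = 13.53 per hour

13.53 per hour


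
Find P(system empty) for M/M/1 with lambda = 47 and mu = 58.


P0 = 1 - rho = 1 - 47/58 = 0.1897

0.1897


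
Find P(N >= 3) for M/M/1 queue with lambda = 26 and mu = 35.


P(N >= 3) = rho^3 = (26/35)^3 = 0.4099

0.4099


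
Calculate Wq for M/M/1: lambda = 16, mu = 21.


rho = 16/21; Wq = rho/(mu - lambda) = 0.1524 hours

0.1524 hours


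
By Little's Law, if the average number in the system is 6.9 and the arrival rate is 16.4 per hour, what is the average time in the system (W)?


W = L / lambda = 6.9 / 16.4 = 0.4207 hours

0.4207 hours


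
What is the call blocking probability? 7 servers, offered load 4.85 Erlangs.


B(N,A) = (A^N/N!) / sum(A^k/k!, k=0..N) with N=7, A=4.85 = 0.1112

0.1112


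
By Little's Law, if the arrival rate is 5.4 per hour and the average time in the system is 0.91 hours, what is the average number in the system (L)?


L = lambda * W = 5.4 * 0.91 = 4.91

4.91


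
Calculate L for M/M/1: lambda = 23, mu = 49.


rho = 23/49; L = rho/(1-rho) = 0.88

0.88


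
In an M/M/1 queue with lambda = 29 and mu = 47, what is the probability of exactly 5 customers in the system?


rho = 29/47; P(n) = (1-rho)*rho^n = (1-29/47)*(29/47)^5 = 0.0343

0.0343


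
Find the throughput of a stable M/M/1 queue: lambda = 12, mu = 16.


For a stable queue (lambda < mu), throughput = lambda = 12 per hour

12 per hour


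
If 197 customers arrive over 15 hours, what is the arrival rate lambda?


lambda = total arrivals / time = 197 / 15 = 13.13 per hour

13.13 per hour


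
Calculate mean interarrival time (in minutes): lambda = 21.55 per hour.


Mean interarrival time = 60/lambda = 60/21.55 = 2.78 minutes

2.78 minutes


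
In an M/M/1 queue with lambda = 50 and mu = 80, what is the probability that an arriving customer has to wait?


P(wait) = rho = lambda/mu = 50/80 = 0.625

0.625


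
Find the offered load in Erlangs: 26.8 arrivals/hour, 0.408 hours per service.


Offered load a = lambda * E[S] = 26.8 * 0.408 = 10.93 Erlangs

10.93 Erlangs


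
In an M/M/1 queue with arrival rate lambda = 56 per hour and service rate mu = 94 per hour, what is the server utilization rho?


rho = lambda/mu = 56/94 = 0.5957

0.5957


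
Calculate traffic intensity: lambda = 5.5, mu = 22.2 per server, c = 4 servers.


rho = lambda / (c * mu) = 5.5 / (4 * 22.2) = 0.0619

0.0619


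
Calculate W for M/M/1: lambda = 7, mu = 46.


W = 1/(mu - lambda) = 1/(46 - 7) = 0.0256 hours

0.0256 hours


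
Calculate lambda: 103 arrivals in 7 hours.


lambda = total arrivals / time = 103 / 7 = 14.71 per hour

14.71 per hour


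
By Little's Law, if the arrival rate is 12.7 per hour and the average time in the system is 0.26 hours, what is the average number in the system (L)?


L = lambda * W = 12.7 * 0.26 = 3.3

3.3


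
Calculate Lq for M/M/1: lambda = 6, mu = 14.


rho = 6/14; Lq = rho^2/(1-rho) = 0.32

0.32


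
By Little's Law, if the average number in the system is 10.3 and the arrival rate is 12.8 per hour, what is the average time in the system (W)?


W = L / lambda = 10.3 / 12.8 = 0.8047 hours

0.8047 hours


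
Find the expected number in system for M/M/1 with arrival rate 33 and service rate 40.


rho = 33/40; L = rho/(1-rho) = 4.71

4.71


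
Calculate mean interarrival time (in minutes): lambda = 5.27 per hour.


Mean interarrival time = 60/lambda = 60/5.27 = 11.39 minutes

11.39 minutes


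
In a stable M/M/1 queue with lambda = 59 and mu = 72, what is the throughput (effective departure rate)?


For a stable queue (lambda < mu), throughput = lambda = 59 per hour

59 per hour


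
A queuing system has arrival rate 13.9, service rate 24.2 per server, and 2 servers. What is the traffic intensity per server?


rho = lambda / (c * mu) = 13.9 / (2 * 24.2) = 0.2872

0.2872


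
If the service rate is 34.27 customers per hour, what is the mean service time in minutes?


Mean service time = 60/mu = 60/34.27 = 1.75 minutes

1.75 minutes


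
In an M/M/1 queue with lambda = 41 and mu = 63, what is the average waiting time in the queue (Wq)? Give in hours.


rho = 41/63; Wq = rho/(mu - lambda) = 0.0296 hours

0.0296 hours


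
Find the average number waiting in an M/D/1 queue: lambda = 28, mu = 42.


M/D/1: Lq = rho^2 / (2*(1-rho)) where rho = 28/42; Lq = 0.67

0.67


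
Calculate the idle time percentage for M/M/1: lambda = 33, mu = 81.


Idle fraction = (1 - rho) * 100 = (1 - 33/81) * 100 = 59.3%

59.3%


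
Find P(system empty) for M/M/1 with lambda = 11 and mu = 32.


P0 = 1 - rho = 1 - 11/32 = 0.6563

0.6563


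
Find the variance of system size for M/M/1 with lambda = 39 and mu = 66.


rho = 39/66; Var(N) = rho/(1-rho)^2 = 3.53

3.53


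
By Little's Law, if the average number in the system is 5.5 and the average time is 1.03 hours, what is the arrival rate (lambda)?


lambda = L / W = 5.5 / 1.03 = 5.34 per hour

5.34 per hour


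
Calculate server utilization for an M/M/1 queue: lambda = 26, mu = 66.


rho = lambda/mu = 26/66 = 0.3939

0.3939


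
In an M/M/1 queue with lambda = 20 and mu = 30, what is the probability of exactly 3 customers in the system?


rho = 20/30; P(n) = (1-rho)*rho^n = (1-20/30)*(20/30)^3 = 0.0988

0.0988


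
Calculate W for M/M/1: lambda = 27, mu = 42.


W = 1/(mu - lambda) = 1/(42 - 27) = 0.0667 hours

0.0667 hours


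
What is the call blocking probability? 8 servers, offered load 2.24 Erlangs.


B(N,A) = (A^N/N!) / sum(A^k/k!, k=0..N) with N=8, A=2.24 = 0.0017

0.0017


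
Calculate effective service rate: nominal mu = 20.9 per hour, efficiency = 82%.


Effective rate = mu * efficiency = 20.9 * 0.82 = 17.14 per hour

17.14 per hour


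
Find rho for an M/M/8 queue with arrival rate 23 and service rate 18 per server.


rho = lambda/(c*mu) = 23/(8*18) = 0.1597

0.1597


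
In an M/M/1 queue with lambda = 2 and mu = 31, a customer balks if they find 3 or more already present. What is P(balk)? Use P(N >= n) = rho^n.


P(N >= 3) = rho^3 = (2/31)^3 = 0.0003

0.0003


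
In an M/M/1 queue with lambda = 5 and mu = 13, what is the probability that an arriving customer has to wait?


P(wait) = rho = lambda/mu = 5/13 = 0.3846

0.3846


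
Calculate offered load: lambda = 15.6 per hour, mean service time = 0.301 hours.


Offered load a = lambda * E[S] = 15.6 * 0.301 = 4.7 Erlangs

4.7 Erlangs


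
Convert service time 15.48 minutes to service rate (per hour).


mu = 60 / avg_service_time = 60 / 15.48 = 3.88 per hour

3.88 per hour


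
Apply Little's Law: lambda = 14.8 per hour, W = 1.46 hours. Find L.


L = lambda * W = 14.8 * 1.46 = 21.61

21.61


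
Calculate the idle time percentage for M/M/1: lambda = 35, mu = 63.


Idle fraction = (1 - rho) * 100 = (1 - 35/63) * 100 = 44.4%

44.4%


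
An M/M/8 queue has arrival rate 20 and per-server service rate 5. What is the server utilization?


rho = lambda/(c*mu) = 20/(8*5) = 0.5

0.5


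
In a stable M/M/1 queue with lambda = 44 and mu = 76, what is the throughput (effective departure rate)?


For a stable queue (lambda < mu), throughput = lambda = 44 per hour

44 per hour


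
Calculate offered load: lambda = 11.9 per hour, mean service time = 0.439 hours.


Offered load a = lambda * E[S] = 11.9 * 0.439 = 5.22 Erlangs

5.22 Erlangs


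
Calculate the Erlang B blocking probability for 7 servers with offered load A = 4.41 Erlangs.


B(N,A) = (A^N/N!) / sum(A^k/k!, k=0..N) with N=7, A=4.41 = 0.085

0.085
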